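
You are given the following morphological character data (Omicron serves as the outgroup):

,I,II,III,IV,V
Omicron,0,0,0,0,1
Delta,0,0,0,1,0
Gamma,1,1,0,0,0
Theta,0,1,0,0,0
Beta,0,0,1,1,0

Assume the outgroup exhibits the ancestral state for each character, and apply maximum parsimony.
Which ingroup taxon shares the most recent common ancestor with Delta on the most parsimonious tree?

Beta

Character polarity is set by the outgroup: the derived state is whichever differs from the outgroup's state, so for V the derived state is '0', and for the remaining characters it is '1'.
I: derived state '1' in Gamma only — an autapomorphy, so it tells us nothing about relationships among taxa.
Only Gamma and Theta show the derived state '1' for II, supporting them as a clade.
III: derived state '1' in Beta only — an autapomorphy, so it tells us nothing about relationships among taxa.
IV (derived state '1') is shared by Beta and Delta — a synapomorphy uniting that clade.
All ingroup taxa share the derived state '0' for V; it defines the ingroup but does not resolve relationships within it.
Most parsimonious ingroup topology: ((Delta,Beta),(Gamma,Theta)).
Delta and Beta form a cherry on this tree, so they are sister taxa.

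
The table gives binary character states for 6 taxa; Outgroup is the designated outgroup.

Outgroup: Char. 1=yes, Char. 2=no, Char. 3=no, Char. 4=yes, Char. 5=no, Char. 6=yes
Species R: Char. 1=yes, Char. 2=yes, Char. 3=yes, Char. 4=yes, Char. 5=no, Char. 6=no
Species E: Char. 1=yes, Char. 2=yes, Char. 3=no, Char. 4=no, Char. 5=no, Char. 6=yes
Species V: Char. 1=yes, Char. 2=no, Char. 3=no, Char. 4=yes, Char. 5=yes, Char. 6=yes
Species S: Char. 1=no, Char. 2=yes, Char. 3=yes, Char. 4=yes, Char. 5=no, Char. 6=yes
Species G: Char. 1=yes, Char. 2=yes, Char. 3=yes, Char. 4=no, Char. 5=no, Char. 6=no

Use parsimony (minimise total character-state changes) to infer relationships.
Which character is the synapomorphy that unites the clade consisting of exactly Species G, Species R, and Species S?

Char. 3

Character polarity is set by the outgroup: the derived state is whichever differs from the outgroup's state, so for Char. 1, Char. 4, Char. 6 the derived state is 'no', and for the remaining characters it is 'yes'.
Char. 1 (derived state 'no') is unique to Species S (autapomorphy; uninformative for grouping).
Char. 2: derived state 'yes' in Species E, Species G, Species R, and Species S only — synapomorphy for {Species E, Species G, Species R, Species S}.
Char. 3: derived state 'yes' in Species G, Species R, and Species S only — synapomorphy for {Species G, Species R, Species S}.
Char. 4 groups Species E and Species G, which is incompatible with the clades supported by the remaining characters; treating it as convergent (homoplasy) costs fewer steps than any alternative tree.
Char. 5 (derived state 'yes') is unique to Species V (autapomorphy; uninformative for grouping).
Char. 6: derived state 'no' in Species G and Species R only — synapomorphy for {Species G, Species R}.
Most parsimonious ingroup topology: ((((Species R,Species G),Species S),Species E),Species V).
The clade {Species G, Species R, Species S} is supported by Char. 3: its derived state 'yes' occurs in exactly those taxa and in no other taxon (including the outgroup).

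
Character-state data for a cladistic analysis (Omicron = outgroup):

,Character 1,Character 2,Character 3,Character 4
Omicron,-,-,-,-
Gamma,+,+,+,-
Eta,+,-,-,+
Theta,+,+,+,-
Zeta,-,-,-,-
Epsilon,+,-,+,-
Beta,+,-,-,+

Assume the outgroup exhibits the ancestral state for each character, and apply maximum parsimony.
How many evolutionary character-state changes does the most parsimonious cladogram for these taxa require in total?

The outgroup has state '-' for every character, so '+' is the derived state throughout.
Only Beta, Epsilon, Eta, Gamma, and Theta show the derived state '+' for Character 1, supporting them as a clade.
Character 2 (derived state '+') is shared by Gamma and Theta — a synapomorphy uniting that clade.
Only Epsilon, Gamma, and Theta show the derived state '+' for Character 3, supporting them as a clade.
Character 4: derived state '+' in Beta and Eta only — synapomorphy for {Beta, Eta}.
Most parsimonious ingroup topology: ((((Gamma,Theta),Epsilon),(Eta,Beta)),Zeta).
Changes per character on this tree: Character 1: 1; Character 2: 1; Character 3: 1; Character 4: 1.
Total = 4.

4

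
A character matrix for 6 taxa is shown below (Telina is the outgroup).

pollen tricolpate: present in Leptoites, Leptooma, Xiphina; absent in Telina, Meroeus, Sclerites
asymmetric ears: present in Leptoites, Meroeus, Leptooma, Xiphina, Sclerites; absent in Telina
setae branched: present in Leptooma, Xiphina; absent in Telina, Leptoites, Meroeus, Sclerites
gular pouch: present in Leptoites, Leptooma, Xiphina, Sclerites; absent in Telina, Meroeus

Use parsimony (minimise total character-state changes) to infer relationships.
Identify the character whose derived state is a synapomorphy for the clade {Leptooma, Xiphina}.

The outgroup has state 'absent' for every character, so 'present' is the derived state throughout.
pollen tricolpate: derived state 'present' in Leptoites, Leptooma, and Xiphina only — synapomorphy for {Leptoites, Leptooma, Xiphina}.
asymmetric ears (derived state 'present') is shared by all ingroup taxa — unites the whole ingroup.
setae branched (derived state 'present') is shared by Leptooma and Xiphina — a synapomorphy uniting that clade.
Only Leptoites, Leptooma, Sclerites, and Xiphina show the derived state 'present' for gular pouch, supporting them as a clade.
Most parsimonious ingroup topology: ((((Leptooma,Xiphina),Leptoites),Sclerites),Meroeus).
The clade {Leptooma, Xiphina} is supported by setae branched: its derived state 'present' occurs in exactly those taxa and in no other taxon (including the outgroup).

setae branched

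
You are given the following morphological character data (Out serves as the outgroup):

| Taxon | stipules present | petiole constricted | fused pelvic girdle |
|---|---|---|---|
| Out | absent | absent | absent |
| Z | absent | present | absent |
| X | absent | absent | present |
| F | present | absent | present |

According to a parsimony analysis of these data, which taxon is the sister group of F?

X

The outgroup has state 'absent' for every character, so 'present' is the derived state throughout.
stipules present: derived state 'present' in F only — an autapomorphy, so it tells us nothing about relationships among taxa.
petiole constricted: derived state 'present' in Z only — an autapomorphy, so it tells us nothing about relationships among taxa.
fused pelvic girdle: derived state 'present' in F and X only — synapomorphy for {F, X}.
Most parsimonious ingroup topology: (Z,(X,F)).
F and X form a cherry on this tree, so they are sister taxa.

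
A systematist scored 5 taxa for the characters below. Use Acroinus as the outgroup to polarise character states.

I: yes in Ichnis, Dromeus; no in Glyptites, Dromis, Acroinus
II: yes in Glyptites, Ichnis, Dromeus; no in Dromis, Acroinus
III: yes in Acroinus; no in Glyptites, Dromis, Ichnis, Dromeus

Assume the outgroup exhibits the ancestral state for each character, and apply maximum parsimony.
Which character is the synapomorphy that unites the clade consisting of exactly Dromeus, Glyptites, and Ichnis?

Character polarity is set by the outgroup: the derived state is whichever differs from the outgroup's state, so for III the derived state is 'no', and for the remaining characters it is 'yes'.
Only Dromeus and Ichnis show the derived state 'yes' for I, supporting them as a clade.
II (derived state 'yes') is shared by Dromeus, Glyptites, and Ichnis — a synapomorphy uniting that clade.
All ingroup taxa share the derived state 'no' for III; it defines the ingroup but does not resolve relationships within it.
Most parsimonious ingroup topology: (Dromis,((Dromeus,Ichnis),Glyptites)).
The clade {Dromeus, Glyptites, Ichnis} is supported by II: its derived state 'yes' occurs in exactly those taxa and in no other taxon (including the outgroup).

II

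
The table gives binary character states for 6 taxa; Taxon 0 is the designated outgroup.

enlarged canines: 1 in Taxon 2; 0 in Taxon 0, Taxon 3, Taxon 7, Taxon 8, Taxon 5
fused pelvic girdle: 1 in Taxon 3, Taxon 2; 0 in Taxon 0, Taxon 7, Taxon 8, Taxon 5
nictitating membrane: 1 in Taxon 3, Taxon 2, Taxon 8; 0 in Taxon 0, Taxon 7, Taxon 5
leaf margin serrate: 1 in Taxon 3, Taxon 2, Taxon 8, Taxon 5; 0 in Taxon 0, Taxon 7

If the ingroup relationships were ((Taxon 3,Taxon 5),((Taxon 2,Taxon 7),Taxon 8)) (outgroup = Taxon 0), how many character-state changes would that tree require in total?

Map each character onto ((Taxon 3,Taxon 5),((Taxon 2,Taxon 7),Taxon 8)) (rooted by Taxon 0) and count the minimum state changes it requires (Fitch parsimony):
enlarged canines: 1; fused pelvic girdle: 2; nictitating membrane: 3; leaf margin serrate: 2.
Total tree length = 8.

8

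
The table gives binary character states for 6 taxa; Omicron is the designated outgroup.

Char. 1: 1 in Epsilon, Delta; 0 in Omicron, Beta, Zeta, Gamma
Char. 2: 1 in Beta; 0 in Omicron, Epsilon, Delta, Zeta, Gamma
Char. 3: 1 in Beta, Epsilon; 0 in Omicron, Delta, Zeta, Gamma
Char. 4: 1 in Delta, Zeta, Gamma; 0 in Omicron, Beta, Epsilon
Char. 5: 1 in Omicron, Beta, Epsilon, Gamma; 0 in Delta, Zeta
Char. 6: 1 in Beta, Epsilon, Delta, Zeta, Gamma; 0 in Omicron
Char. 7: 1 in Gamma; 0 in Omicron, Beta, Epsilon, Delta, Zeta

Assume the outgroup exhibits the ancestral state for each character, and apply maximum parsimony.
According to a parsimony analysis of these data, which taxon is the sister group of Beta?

Epsilon

Character polarity is set by the outgroup: the derived state is whichever differs from the outgroup's state, so for Char. 5 the derived state is '0', and for the remaining characters it is '1'.
Char. 1 (state '1') occurs in Delta and Epsilon but conflicts with the nesting implied by the other characters — most parsimoniously interpreted as homoplasy.
Char. 2 (derived state '1') is unique to Beta (autapomorphy; uninformative for grouping).
Only Beta and Epsilon show the derived state '1' for Char. 3, supporting them as a clade.
Char. 4: derived state '1' in Delta, Gamma, and Zeta only — synapomorphy for {Delta, Gamma, Zeta}.
Char. 5 (derived state '0') is shared by Delta and Zeta — a synapomorphy uniting that clade.
All ingroup taxa share the derived state '1' for Char. 6; it defines the ingroup but does not resolve relationships within it.
Char. 7: derived state '1' in Gamma only — an autapomorphy, so it tells us nothing about relationships among taxa.
Most parsimonious ingroup topology: ((Beta,Epsilon),((Delta,Zeta),Gamma)).
Beta and Epsilon form a cherry on this tree, so they are sister taxa.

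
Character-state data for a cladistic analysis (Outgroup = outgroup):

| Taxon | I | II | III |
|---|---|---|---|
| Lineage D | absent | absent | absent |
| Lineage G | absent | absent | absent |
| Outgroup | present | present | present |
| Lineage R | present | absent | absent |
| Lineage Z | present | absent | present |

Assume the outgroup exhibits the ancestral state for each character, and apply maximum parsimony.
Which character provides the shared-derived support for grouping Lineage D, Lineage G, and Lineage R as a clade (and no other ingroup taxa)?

The outgroup has state 'present' for every character, so 'absent' is the derived state throughout.
I (derived state 'absent') is shared by Lineage D and Lineage G — a synapomorphy uniting that clade.
II (derived state 'absent') is shared by all ingroup taxa — unites the whole ingroup.
Only Lineage D, Lineage G, and Lineage R show the derived state 'absent' for III, supporting them as a clade.
Most parsimonious ingroup topology: (Lineage Z,((Lineage D,Lineage G),Lineage R)).
The clade {Lineage D, Lineage G, Lineage R} is supported by III: its derived state 'absent' occurs in exactly those taxa and in no other taxon (including the outgroup).

III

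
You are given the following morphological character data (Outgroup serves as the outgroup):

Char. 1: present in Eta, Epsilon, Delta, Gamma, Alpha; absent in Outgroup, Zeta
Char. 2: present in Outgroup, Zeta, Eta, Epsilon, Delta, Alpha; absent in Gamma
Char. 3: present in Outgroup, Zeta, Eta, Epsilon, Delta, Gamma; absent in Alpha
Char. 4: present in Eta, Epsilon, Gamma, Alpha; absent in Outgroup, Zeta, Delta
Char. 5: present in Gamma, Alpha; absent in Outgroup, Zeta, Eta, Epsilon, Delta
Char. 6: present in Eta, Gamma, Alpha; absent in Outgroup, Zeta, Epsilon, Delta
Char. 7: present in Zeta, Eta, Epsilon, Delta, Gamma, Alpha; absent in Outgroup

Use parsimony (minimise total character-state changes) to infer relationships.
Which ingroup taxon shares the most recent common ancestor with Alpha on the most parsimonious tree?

Gamma

Character polarity is set by the outgroup: the derived state is whichever differs from the outgroup's state, so for Char. 2, Char. 3 the derived state is 'absent', and for the remaining characters it is 'present'.
Char. 1 (derived state 'present') is shared by Alpha, Delta, Epsilon, Eta, and Gamma — a synapomorphy uniting that clade.
Char. 2 (derived state 'absent') is unique to Gamma (autapomorphy; uninformative for grouping).
Char. 3 (derived state 'absent') is unique to Alpha (autapomorphy; uninformative for grouping).
Char. 4 (derived state 'present') is shared by Alpha, Epsilon, Eta, and Gamma — a synapomorphy uniting that clade.
Only Alpha and Gamma show the derived state 'present' for Char. 5, supporting them as a clade.
Char. 6: derived state 'present' in Alpha, Eta, and Gamma only — synapomorphy for {Alpha, Eta, Gamma}.
Char. 7 (derived state 'present') is shared by all ingroup taxa — unites the whole ingroup.
Most parsimonious ingroup topology: (Zeta,(((Eta,(Gamma,Alpha)),Epsilon),Delta)).
Alpha and Gamma form a cherry on this tree, so they are sister taxa.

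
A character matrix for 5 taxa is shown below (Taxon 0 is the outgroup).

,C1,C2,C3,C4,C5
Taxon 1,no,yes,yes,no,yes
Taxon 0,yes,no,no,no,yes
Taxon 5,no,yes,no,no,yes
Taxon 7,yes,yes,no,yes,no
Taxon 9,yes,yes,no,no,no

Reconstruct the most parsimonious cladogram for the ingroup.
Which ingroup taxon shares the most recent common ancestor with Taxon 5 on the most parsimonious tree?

Character polarity is set by the outgroup: the derived state is whichever differs from the outgroup's state, so for C1, C5 the derived state is 'no', and for the remaining characters it is 'yes'.
Only Taxon 1 and Taxon 5 show the derived state 'no' for C1, supporting them as a clade.
All ingroup taxa share the derived state 'yes' for C2; it defines the ingroup but does not resolve relationships within it.
C3: derived state 'yes' in Taxon 1 only — an autapomorphy, so it tells us nothing about relationships among taxa.
C4 (derived state 'yes') is unique to Taxon 7 (autapomorphy; uninformative for grouping).
Only Taxon 7 and Taxon 9 show the derived state 'no' for C5, supporting them as a clade.
Most parsimonious ingroup topology: ((Taxon 1,Taxon 5),(Taxon 9,Taxon 7)).
Taxon 5 and Taxon 1 form a cherry on this tree, so they are sister taxa.

Taxon 1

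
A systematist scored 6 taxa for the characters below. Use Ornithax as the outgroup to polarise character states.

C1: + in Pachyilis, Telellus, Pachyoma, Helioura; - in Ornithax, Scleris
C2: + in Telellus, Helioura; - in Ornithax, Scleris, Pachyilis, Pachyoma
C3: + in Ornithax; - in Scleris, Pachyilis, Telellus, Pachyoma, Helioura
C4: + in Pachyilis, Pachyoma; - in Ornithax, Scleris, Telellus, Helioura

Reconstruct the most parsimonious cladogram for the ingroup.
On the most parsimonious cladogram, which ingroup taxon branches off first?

Character polarity is set by the outgroup: the derived state is whichever differs from the outgroup's state, so for C3 the derived state is '-', and for the remaining characters it is '+'.
Only Helioura, Pachyilis, Pachyoma, and Telellus show the derived state '+' for C1, supporting them as a clade.
Only Helioura and Telellus show the derived state '+' for C2, supporting them as a clade.
C3 (derived state '-') is shared by all ingroup taxa — unites the whole ingroup.
C4: derived state '+' in Pachyilis and Pachyoma only — synapomorphy for {Pachyilis, Pachyoma}.
Most parsimonious ingroup topology: (Scleris,((Pachyilis,Pachyoma),(Telellus,Helioura))).
Scleris is sister to the clade containing all other ingroup taxa, so it is the earliest-diverging (most basal) ingroup lineage.

Scleris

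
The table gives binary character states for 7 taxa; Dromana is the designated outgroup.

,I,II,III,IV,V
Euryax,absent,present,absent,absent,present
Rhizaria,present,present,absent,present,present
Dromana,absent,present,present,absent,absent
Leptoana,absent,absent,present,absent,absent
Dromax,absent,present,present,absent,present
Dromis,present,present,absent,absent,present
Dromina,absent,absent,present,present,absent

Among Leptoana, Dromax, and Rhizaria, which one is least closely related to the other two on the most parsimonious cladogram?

Character polarity is set by the outgroup: the derived state is whichever differs from the outgroup's state, so for II, III the derived state is 'absent', and for the remaining characters it is 'present'.
I (derived state 'present') is shared by Dromis and Rhizaria — a synapomorphy uniting that clade.
Only Dromina and Leptoana show the derived state 'absent' for II, supporting them as a clade.
III: derived state 'absent' in Dromis, Euryax, and Rhizaria only — synapomorphy for {Dromis, Euryax, Rhizaria}.
IV groups Dromina and Rhizaria, which is incompatible with the clades supported by the remaining characters; treating it as convergent (homoplasy) costs fewer steps than any alternative tree.
Only Dromax, Dromis, Euryax, and Rhizaria show the derived state 'present' for V, supporting them as a clade.
Most parsimonious ingroup topology: ((Dromax,(Euryax,(Rhizaria,Dromis))),(Leptoana,Dromina)).
Rhizaria and Dromax share a more recent common ancestor with each other than either does with Leptoana, so Leptoana is the least closely related of the three.

Leptoana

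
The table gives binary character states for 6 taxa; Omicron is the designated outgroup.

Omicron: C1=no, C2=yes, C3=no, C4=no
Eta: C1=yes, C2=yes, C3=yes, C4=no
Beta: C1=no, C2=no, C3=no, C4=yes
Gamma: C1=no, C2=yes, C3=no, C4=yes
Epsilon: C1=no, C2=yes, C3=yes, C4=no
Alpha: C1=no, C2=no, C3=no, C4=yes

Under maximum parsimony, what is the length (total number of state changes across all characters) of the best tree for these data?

Character polarity is set by the outgroup: the derived state is whichever differs from the outgroup's state, so for C2 the derived state is 'no', and for the remaining characters it is 'yes'.
C1: derived state 'yes' in Eta only — an autapomorphy, so it tells us nothing about relationships among taxa.
C2 (derived state 'no') is shared by Alpha and Beta — a synapomorphy uniting that clade.
C3: derived state 'yes' in Epsilon and Eta only — synapomorphy for {Epsilon, Eta}.
C4: derived state 'yes' in Alpha, Beta, and Gamma only — synapomorphy for {Alpha, Beta, Gamma}.
Most parsimonious ingroup topology: ((Eta,Epsilon),((Beta,Alpha),Gamma)).
Changes per character on this tree: C1: 1; C2: 1; C3: 1; C4: 1.
Total = 4.

4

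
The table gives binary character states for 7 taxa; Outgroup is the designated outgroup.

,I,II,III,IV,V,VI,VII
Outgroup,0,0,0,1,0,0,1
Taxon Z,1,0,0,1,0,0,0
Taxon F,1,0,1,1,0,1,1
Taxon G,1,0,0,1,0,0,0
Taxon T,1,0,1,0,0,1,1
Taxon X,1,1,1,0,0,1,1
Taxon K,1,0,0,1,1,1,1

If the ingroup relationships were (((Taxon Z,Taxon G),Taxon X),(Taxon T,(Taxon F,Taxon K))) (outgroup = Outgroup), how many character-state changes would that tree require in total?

11

Map each character onto (((Taxon Z,Taxon G),Taxon X),(Taxon T,(Taxon F,Taxon K))) (rooted by Outgroup) and count the minimum state changes it requires (Fitch parsimony):
I: 1; II: 1; III: 3; IV: 2; V: 1; VI: 2; VII: 1.
Total tree length = 11.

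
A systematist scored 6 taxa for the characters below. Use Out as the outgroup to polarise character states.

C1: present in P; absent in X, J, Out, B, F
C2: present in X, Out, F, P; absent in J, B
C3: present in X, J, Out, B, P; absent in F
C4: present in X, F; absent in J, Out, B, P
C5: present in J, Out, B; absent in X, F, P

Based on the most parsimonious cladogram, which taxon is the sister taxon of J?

B

Character polarity is set by the outgroup: the derived state is whichever differs from the outgroup's state, so for C2, C3, C5 the derived state is 'absent', and for the remaining characters it is 'present'.
C1 (derived state 'present') is unique to P (autapomorphy; uninformative for grouping).
Only B and J show the derived state 'absent' for C2, supporting them as a clade.
C3: derived state 'absent' in F only — an autapomorphy, so it tells us nothing about relationships among taxa.
Only F and X show the derived state 'present' for C4, supporting them as a clade.
C5: derived state 'absent' in F, P, and X only — synapomorphy for {F, P, X}.
Most parsimonious ingroup topology: ((J,B),((X,F),P)).
J and B form a cherry on this tree, so they are sister taxa.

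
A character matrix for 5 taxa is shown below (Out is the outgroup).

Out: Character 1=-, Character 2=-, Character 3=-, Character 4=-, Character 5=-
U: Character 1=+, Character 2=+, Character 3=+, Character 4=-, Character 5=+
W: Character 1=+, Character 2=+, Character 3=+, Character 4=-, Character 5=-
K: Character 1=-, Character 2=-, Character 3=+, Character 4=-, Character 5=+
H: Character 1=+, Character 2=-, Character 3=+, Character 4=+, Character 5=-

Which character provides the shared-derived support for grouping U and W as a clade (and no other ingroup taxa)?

Character 2

The outgroup has state '-' for every character, so '+' is the derived state throughout.
Character 1: derived state '+' in H, U, and W only — synapomorphy for {H, U, W}.
Character 2: derived state '+' in U and W only — synapomorphy for {U, W}.
All ingroup taxa share the derived state '+' for Character 3; it defines the ingroup but does not resolve relationships within it.
Character 4 (derived state '+') is unique to H (autapomorphy; uninformative for grouping).
Character 5 (state '+') occurs in K and U but conflicts with the nesting implied by the other characters — most parsimoniously interpreted as homoplasy.
Most parsimonious ingroup topology: (((U,W),H),K).
The clade {U, W} is supported by Character 2: its derived state '+' occurs in exactly those taxa and in no other taxon (including the outgroup).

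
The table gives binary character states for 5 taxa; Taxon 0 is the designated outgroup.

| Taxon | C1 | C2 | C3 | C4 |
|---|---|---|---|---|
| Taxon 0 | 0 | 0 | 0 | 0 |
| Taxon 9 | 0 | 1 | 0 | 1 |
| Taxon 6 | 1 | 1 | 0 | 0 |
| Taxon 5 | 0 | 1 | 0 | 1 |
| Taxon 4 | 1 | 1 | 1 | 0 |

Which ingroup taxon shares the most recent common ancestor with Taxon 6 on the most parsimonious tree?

The outgroup has state '0' for every character, so '1' is the derived state throughout.
C1 (derived state '1') is shared by Taxon 4 and Taxon 6 — a synapomorphy uniting that clade.
C2 (derived state '1') is shared by all ingroup taxa — unites the whole ingroup.
C3 (derived state '1') is unique to Taxon 4 (autapomorphy; uninformative for grouping).
C4: derived state '1' in Taxon 5 and Taxon 9 only — synapomorphy for {Taxon 5, Taxon 9}.
Most parsimonious ingroup topology: ((Taxon 9,Taxon 5),(Taxon 6,Taxon 4)).
Taxon 6 and Taxon 4 form a cherry on this tree, so they are sister taxa.

Taxon 4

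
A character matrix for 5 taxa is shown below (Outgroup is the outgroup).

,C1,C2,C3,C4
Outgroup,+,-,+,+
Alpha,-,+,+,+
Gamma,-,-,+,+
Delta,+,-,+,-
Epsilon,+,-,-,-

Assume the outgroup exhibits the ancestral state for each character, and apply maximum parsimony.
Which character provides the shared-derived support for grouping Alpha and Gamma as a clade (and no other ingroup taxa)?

C1

Character polarity is set by the outgroup: the derived state is whichever differs from the outgroup's state, so for C1, C3, C4 the derived state is '-', and for the remaining characters it is '+'.
C1: derived state '-' in Alpha and Gamma only — synapomorphy for {Alpha, Gamma}.
C2: derived state '+' in Alpha only — an autapomorphy, so it tells us nothing about relationships among taxa.
C3: derived state '-' in Epsilon only — an autapomorphy, so it tells us nothing about relationships among taxa.
C4: derived state '-' in Delta and Epsilon only — synapomorphy for {Delta, Epsilon}.
Most parsimonious ingroup topology: ((Alpha,Gamma),(Delta,Epsilon)).
The clade {Alpha, Gamma} is supported by C1: its derived state '-' occurs in exactly those taxa and in no other taxon (including the outgroup).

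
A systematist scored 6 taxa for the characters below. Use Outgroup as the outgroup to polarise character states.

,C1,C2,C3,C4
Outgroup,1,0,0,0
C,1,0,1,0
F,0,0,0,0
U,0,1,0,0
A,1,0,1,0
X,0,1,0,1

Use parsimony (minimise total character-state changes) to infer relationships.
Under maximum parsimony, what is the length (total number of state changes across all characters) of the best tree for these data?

4

Character polarity is set by the outgroup: the derived state is whichever differs from the outgroup's state, so for C1 the derived state is '0', and for the remaining characters it is '1'.
C1: derived state '0' in F, U, and X only — synapomorphy for {F, U, X}.
C2 (derived state '1') is shared by U and X — a synapomorphy uniting that clade.
Only A and C show the derived state '1' for C3, supporting them as a clade.
C4: derived state '1' in X only — an autapomorphy, so it tells us nothing about relationships among taxa.
Most parsimonious ingroup topology: ((A,C),((U,X),F)).
Changes per character on this tree: C1: 1; C2: 1; C3: 1; C4: 1.
Total = 4.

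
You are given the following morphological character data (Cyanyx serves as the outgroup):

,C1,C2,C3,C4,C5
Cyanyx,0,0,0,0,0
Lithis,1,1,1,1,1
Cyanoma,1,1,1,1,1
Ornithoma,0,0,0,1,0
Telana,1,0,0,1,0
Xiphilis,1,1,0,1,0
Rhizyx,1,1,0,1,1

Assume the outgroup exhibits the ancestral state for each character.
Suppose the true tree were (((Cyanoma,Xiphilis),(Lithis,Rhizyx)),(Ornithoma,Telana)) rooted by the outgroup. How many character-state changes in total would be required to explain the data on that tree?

Map each character onto (((Cyanoma,Xiphilis),(Lithis,Rhizyx)),(Ornithoma,Telana)) (rooted by Cyanyx) and count the minimum state changes it requires (Fitch parsimony):
C1: 2; C2: 1; C3: 2; C4: 1; C5: 2.
Total tree length = 8.

8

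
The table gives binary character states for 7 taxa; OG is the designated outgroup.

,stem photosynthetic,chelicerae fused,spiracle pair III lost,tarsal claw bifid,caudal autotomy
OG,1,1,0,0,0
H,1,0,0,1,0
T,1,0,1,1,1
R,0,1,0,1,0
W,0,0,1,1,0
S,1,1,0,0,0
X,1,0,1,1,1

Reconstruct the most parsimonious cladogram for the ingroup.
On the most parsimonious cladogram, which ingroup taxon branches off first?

S

Character polarity is set by the outgroup: the derived state is whichever differs from the outgroup's state, so for stem photosynthetic, chelicerae fused the derived state is '0', and for the remaining characters it is '1'.
stem photosynthetic groups R and W, which is incompatible with the clades supported by the remaining characters; treating it as convergent (homoplasy) costs fewer steps than any alternative tree.
Only H, T, W, and X show the derived state '0' for chelicerae fused, supporting them as a clade.
spiracle pair III lost (derived state '1') is shared by T, W, and X — a synapomorphy uniting that clade.
tarsal claw bifid (derived state '1') is shared by H, R, T, W, and X — a synapomorphy uniting that clade.
Only T and X show the derived state '1' for caudal autotomy, supporting them as a clade.
Most parsimonious ingroup topology: (((H,((T,X),W)),R),S).
S is sister to the clade containing all other ingroup taxa, so it is the earliest-diverging (most basal) ingroup lineage.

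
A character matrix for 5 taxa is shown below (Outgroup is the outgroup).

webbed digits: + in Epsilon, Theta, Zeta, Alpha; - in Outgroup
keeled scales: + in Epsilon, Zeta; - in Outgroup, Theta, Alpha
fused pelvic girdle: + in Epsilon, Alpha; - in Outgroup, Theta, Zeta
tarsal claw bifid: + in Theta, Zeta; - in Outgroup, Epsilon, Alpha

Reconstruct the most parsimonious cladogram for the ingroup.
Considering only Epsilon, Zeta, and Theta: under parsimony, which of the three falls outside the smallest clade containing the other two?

Epsilon

The outgroup has state '-' for every character, so '+' is the derived state throughout.
All ingroup taxa share the derived state '+' for webbed digits; it defines the ingroup but does not resolve relationships within it.
keeled scales groups Epsilon and Zeta, which is incompatible with the clades supported by the remaining characters; treating it as convergent (homoplasy) costs fewer steps than any alternative tree.
fused pelvic girdle (derived state '+') is shared by Alpha and Epsilon — a synapomorphy uniting that clade.
Only Theta and Zeta show the derived state '+' for tarsal claw bifid, supporting them as a clade.
Most parsimonious ingroup topology: ((Epsilon,Alpha),(Theta,Zeta)).
Zeta and Theta share a more recent common ancestor with each other than either does with Epsilon, so Epsilon is the least closely related of the three.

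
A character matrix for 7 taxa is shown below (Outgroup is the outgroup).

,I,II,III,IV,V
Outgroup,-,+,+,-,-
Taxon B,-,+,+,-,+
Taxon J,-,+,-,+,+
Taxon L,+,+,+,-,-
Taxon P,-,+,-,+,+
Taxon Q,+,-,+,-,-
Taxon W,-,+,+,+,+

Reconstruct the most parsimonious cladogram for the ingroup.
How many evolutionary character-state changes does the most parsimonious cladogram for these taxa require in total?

5

Character polarity is set by the outgroup: the derived state is whichever differs from the outgroup's state, so for II, III the derived state is '-', and for the remaining characters it is '+'.
Only Taxon L and Taxon Q show the derived state '+' for I, supporting them as a clade.
II (derived state '-') is unique to Taxon Q (autapomorphy; uninformative for grouping).
III (derived state '-') is shared by Taxon J and Taxon P — a synapomorphy uniting that clade.
IV: derived state '+' in Taxon J, Taxon P, and Taxon W only — synapomorphy for {Taxon J, Taxon P, Taxon W}.
V: derived state '+' in Taxon B, Taxon J, Taxon P, and Taxon W only — synapomorphy for {Taxon B, Taxon J, Taxon P, Taxon W}.
Most parsimonious ingroup topology: ((Taxon B,((Taxon J,Taxon P),Taxon W)),(Taxon L,Taxon Q)).
Changes per character on this tree: I: 1; II: 1; III: 1; IV: 1; V: 1.
Total = 5.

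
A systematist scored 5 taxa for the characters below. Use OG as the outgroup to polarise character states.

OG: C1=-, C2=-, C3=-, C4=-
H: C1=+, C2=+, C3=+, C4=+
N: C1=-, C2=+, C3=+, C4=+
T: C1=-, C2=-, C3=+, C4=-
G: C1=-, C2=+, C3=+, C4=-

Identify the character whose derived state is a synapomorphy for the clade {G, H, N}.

The outgroup has state '-' for every character, so '+' is the derived state throughout.
C1 (derived state '+') is unique to H (autapomorphy; uninformative for grouping).
Only G, H, and N show the derived state '+' for C2, supporting them as a clade.
All ingroup taxa share the derived state '+' for C3; it defines the ingroup but does not resolve relationships within it.
C4 (derived state '+') is shared by H and N — a synapomorphy uniting that clade.
Most parsimonious ingroup topology: (((H,N),G),T).
The clade {G, H, N} is supported by C2: its derived state '+' occurs in exactly those taxa and in no other taxon (including the outgroup).

C2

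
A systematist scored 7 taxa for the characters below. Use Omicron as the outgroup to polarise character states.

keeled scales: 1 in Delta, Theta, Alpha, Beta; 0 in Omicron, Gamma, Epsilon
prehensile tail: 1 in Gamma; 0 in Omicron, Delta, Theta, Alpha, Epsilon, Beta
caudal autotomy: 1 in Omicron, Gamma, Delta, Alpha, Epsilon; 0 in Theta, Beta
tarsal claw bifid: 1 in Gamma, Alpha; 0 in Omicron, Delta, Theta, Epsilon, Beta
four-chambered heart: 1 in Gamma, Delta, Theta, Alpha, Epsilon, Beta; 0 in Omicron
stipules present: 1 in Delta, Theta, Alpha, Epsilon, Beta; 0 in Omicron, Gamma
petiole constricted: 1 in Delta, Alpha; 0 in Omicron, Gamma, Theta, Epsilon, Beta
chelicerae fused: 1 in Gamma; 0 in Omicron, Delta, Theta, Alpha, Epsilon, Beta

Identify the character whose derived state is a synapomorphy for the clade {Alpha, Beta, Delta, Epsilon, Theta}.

stipules present

Character polarity is set by the outgroup: the derived state is whichever differs from the outgroup's state, so for caudal autotomy the derived state is '0', and for the remaining characters it is '1'.
Only Alpha, Beta, Delta, and Theta show the derived state '1' for keeled scales, supporting them as a clade.
prehensile tail (derived state '1') is unique to Gamma (autapomorphy; uninformative for grouping).
caudal autotomy: derived state '0' in Beta and Theta only — synapomorphy for {Beta, Theta}.
tarsal claw bifid groups Alpha and Gamma, which is incompatible with the clades supported by the remaining characters; treating it as convergent (homoplasy) costs fewer steps than any alternative tree.
All ingroup taxa share the derived state '1' for four-chambered heart; it defines the ingroup but does not resolve relationships within it.
stipules present: derived state '1' in Alpha, Beta, Delta, Epsilon, and Theta only — synapomorphy for {Alpha, Beta, Delta, Epsilon, Theta}.
petiole constricted: derived state '1' in Alpha and Delta only — synapomorphy for {Alpha, Delta}.
chelicerae fused: derived state '1' in Gamma only — an autapomorphy, so it tells us nothing about relationships among taxa.
Most parsimonious ingroup topology: (Gamma,(((Delta,Alpha),(Theta,Beta)),Epsilon)).
The clade {Alpha, Beta, Delta, Epsilon, Theta} is supported by stipules present: its derived state '1' occurs in exactly those taxa and in no other taxon (including the outgroup).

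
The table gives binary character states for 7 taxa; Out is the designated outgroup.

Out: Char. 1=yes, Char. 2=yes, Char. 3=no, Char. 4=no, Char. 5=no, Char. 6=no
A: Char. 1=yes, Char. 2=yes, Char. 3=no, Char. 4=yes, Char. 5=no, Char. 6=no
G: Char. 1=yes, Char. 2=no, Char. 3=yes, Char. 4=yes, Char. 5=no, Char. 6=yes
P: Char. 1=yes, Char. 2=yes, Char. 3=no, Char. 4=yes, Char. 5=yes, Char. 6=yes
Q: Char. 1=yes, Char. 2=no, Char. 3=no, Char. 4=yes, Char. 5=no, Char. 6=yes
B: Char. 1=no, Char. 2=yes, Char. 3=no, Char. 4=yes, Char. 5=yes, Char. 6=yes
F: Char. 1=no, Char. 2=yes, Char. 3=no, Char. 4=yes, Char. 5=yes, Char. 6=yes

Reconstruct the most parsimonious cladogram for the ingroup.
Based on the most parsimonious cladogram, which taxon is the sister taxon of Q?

G

Character polarity is set by the outgroup: the derived state is whichever differs from the outgroup's state, so for Char. 1, Char. 2 the derived state is 'no', and for the remaining characters it is 'yes'.
Char. 1 (derived state 'no') is shared by B and F — a synapomorphy uniting that clade.
Char. 2: derived state 'no' in G and Q only — synapomorphy for {G, Q}.
Char. 3 (derived state 'yes') is unique to G (autapomorphy; uninformative for grouping).
All ingroup taxa share the derived state 'yes' for Char. 4; it defines the ingroup but does not resolve relationships within it.
Char. 5: derived state 'yes' in B, F, and P only — synapomorphy for {B, F, P}.
Char. 6 (derived state 'yes') is shared by B, F, G, P, and Q — a synapomorphy uniting that clade.
Most parsimonious ingroup topology: (A,((G,Q),(P,(B,F)))).
Q and G form a cherry on this tree, so they are sister taxa.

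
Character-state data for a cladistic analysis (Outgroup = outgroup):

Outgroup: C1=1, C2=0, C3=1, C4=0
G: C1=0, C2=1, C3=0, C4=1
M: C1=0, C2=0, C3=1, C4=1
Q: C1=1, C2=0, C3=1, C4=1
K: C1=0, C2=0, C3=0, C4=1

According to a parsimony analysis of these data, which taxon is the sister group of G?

Character polarity is set by the outgroup: the derived state is whichever differs from the outgroup's state, so for C1, C3 the derived state is '0', and for the remaining characters it is '1'.
C1: derived state '0' in G, K, and M only — synapomorphy for {G, K, M}.
C2: derived state '1' in G only — an autapomorphy, so it tells us nothing about relationships among taxa.
Only G and K show the derived state '0' for C3, supporting them as a clade.
C4 (derived state '1') is shared by all ingroup taxa — unites the whole ingroup.
Most parsimonious ingroup topology: (((G,K),M),Q).
G and K form a cherry on this tree, so they are sister taxa.

K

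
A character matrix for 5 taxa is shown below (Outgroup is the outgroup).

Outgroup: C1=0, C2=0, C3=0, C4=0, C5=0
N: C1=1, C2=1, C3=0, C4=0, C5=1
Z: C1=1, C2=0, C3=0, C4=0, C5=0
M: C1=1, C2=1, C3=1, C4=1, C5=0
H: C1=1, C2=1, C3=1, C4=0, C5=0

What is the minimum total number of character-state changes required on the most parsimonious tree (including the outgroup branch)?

The outgroup has state '0' for every character, so '1' is the derived state throughout.
All ingroup taxa share the derived state '1' for C1; it defines the ingroup but does not resolve relationships within it.
C2 (derived state '1') is shared by H, M, and N — a synapomorphy uniting that clade.
C3: derived state '1' in H and M only — synapomorphy for {H, M}.
C4: derived state '1' in M only — an autapomorphy, so it tells us nothing about relationships among taxa.
C5 (derived state '1') is unique to N (autapomorphy; uninformative for grouping).
Most parsimonious ingroup topology: ((N,(M,H)),Z).
Changes per character on this tree: C1: 1; C2: 1; C3: 1; C4: 1; C5: 1.
Total = 5.

5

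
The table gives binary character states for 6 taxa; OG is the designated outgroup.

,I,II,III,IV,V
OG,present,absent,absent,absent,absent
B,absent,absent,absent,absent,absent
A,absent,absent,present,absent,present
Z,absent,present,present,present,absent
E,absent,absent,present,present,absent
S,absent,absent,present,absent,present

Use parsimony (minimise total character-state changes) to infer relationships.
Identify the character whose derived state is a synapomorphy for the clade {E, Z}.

IV

Character polarity is set by the outgroup: the derived state is whichever differs from the outgroup's state, so for I the derived state is 'absent', and for the remaining characters it is 'present'.
All ingroup taxa share the derived state 'absent' for I; it defines the ingroup but does not resolve relationships within it.
II (derived state 'present') is unique to Z (autapomorphy; uninformative for grouping).
III: derived state 'present' in A, E, S, and Z only — synapomorphy for {A, E, S, Z}.
IV: derived state 'present' in E and Z only — synapomorphy for {E, Z}.
V (derived state 'present') is shared by A and S — a synapomorphy uniting that clade.
Most parsimonious ingroup topology: (B,((A,S),(Z,E))).
The clade {E, Z} is supported by IV: its derived state 'present' occurs in exactly those taxa and in no other taxon (including the outgroup).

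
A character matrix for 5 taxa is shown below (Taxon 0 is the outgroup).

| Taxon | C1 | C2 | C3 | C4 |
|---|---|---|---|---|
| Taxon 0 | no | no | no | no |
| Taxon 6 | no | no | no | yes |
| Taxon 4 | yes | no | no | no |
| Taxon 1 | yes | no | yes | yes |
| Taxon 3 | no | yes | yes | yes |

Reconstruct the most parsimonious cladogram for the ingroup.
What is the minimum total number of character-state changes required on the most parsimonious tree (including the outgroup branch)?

The outgroup has state 'no' for every character, so 'yes' is the derived state throughout.
C1 groups Taxon 1 and Taxon 4, which is incompatible with the clades supported by the remaining characters; treating it as convergent (homoplasy) costs fewer steps than any alternative tree.
C2: derived state 'yes' in Taxon 3 only — an autapomorphy, so it tells us nothing about relationships among taxa.
C3 (derived state 'yes') is shared by Taxon 1 and Taxon 3 — a synapomorphy uniting that clade.
C4: derived state 'yes' in Taxon 1, Taxon 3, and Taxon 6 only — synapomorphy for {Taxon 1, Taxon 3, Taxon 6}.
Most parsimonious ingroup topology: ((Taxon 6,(Taxon 1,Taxon 3)),Taxon 4).
Changes per character on this tree: C1: 2; C2: 1; C3: 1; C4: 1.
Total = 5.

5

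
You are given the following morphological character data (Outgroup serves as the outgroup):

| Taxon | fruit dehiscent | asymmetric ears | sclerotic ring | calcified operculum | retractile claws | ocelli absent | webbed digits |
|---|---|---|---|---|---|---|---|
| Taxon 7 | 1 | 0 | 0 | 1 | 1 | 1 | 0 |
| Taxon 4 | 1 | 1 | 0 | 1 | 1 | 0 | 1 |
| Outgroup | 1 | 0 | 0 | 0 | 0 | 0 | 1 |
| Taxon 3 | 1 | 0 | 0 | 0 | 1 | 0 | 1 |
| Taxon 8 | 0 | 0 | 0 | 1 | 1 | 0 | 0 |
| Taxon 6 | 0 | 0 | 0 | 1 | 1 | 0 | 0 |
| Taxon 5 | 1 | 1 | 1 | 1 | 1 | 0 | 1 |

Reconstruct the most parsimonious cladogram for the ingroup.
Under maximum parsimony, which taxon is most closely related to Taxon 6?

Taxon 8

Character polarity is set by the outgroup: the derived state is whichever differs from the outgroup's state, so for fruit dehiscent, webbed digits the derived state is '0', and for the remaining characters it is '1'.
Only Taxon 6 and Taxon 8 show the derived state '0' for fruit dehiscent, supporting them as a clade.
Only Taxon 4 and Taxon 5 show the derived state '1' for asymmetric ears, supporting them as a clade.
sclerotic ring (derived state '1') is unique to Taxon 5 (autapomorphy; uninformative for grouping).
calcified operculum (derived state '1') is shared by Taxon 4, Taxon 5, Taxon 6, Taxon 7, and Taxon 8 — a synapomorphy uniting that clade.
retractile claws (derived state '1') is shared by all ingroup taxa — unites the whole ingroup.
ocelli absent: derived state '1' in Taxon 7 only — an autapomorphy, so it tells us nothing about relationships among taxa.
Only Taxon 6, Taxon 7, and Taxon 8 show the derived state '0' for webbed digits, supporting them as a clade.
Most parsimonious ingroup topology: ((((Taxon 6,Taxon 8),Taxon 7),(Taxon 5,Taxon 4)),Taxon 3).
Taxon 6 and Taxon 8 form a cherry on this tree, so they are sister taxa.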